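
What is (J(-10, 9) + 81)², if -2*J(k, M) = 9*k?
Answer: 15876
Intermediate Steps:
J(k, M) = -9*k/2
(J(-10, 9) + 81)² = (-9/2*(-10) + 81)² = (45 + 81)² = 126² = 15876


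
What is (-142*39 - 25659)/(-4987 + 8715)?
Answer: -31197/3728 ≈ -8.3683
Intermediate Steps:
(-142*39 - 25659)/(-4987 + 8715) = (-5538 - 25659)/3728 = -31197*1/3728 = -31197/3728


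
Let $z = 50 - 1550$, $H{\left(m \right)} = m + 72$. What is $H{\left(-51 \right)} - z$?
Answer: $1521$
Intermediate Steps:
$H{\left(m \right)} = 72 + m$
$z = -1500$ ($z = 50 - 1550 = -1500$)
$H{\left(-51 \right)} - z = \left(72 - 51\right) - -1500 = 21 + 1500 = 1521$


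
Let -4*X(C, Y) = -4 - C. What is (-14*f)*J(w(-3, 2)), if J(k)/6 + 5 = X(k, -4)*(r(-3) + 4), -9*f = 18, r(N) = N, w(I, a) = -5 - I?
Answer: -756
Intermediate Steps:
X(C, Y) = 1 + C/4 (X(C, Y) = -(-4 - C)/4 = 1 + C/4)
f = -2 (f = -⅑*18 = -2)
J(k) = -24 + 3*k/2 (J(k) = -30 + 6*((1 + k/4)*(-3 + 4)) = -30 + 6*((1 + k/4)*1) = -30 + 6*(1 + k/4) = -30 + (6 + 3*k/2) = -24 + 3*k/2)
(-14*f)*J(w(-3, 2)) = (-14*(-2))*(-24 + 3*(-5 - 1*(-3))/2) = 28*(-24 + 3*(-5 + 3)/2) = 28*(-24 + (3/2)*(-2)) = 28*(-24 - 3) = 28*(-27) = -756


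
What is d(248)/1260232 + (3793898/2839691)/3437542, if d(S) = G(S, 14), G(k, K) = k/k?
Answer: 7271374371929/6150913300720084552 ≈ 1.1822e-6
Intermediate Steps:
G(k, K) = 1
d(S) = 1
d(248)/1260232 + (3793898/2839691)/3437542 = 1/1260232 + (3793898/2839691)/3437542 = 1*(1/1260232) + (3793898*(1/2839691))*(1/3437542) = 1/1260232 + (3793898/2839691)*(1/3437542) = 1/1260232 + 1896949/4880778539761 = 7271374371929/6150913300720084552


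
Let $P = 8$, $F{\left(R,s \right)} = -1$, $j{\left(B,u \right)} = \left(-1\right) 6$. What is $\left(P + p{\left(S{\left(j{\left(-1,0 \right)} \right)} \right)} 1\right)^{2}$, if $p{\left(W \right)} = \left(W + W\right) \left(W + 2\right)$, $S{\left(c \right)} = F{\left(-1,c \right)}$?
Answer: $36$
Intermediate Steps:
$j{\left(B,u \right)} = -6$
$S{\left(c \right)} = -1$
$p{\left(W \right)} = 2 W \left(2 + W\right)$
$\left(P + p{\left(S{\left(j{\left(-1,0 \right)} \right)} \right)} 1\right)^{2} = \left(8 + 2 \left(-1\right) \left(2 - 1\right) 1\right)^{2} = \left(8 + 2 \left(-1\right) 1 \cdot 1\right)^{2} = \left(8 - 2\right)^{2} = 6^{2} = 36$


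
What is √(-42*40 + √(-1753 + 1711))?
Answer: √(-1680 + I*√42) ≈ 0.07906 + 40.988*I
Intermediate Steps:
√(-42*40 + √(-1753 + 1711)) = √(-1680 + √(-42)) = √(-1680 + I*√42)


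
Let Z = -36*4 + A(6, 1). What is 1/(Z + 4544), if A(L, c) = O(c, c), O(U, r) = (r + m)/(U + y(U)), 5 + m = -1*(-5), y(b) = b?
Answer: 2/8801 ≈ 0.00022725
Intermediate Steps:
m = 0 (m = -5 - 1*(-5) = -5 + 5 = 0)
O(U, r) = r/(2*U) (O(U, r) = (r + 0)/(U + U) = r/((2*U)) = r*(1/(2*U)) = r/(2*U))
A(L, c) = 1/2 (A(L, c) = c/(2*c) = 1/2)
Z = -287/2 (Z = -36*4 + 1/2 = -144 + 1/2 = -287/2 ≈ -143.50)
1/(Z + 4544) = 1/(-287/2 + 4544) = 1/(8801/2) = 2/8801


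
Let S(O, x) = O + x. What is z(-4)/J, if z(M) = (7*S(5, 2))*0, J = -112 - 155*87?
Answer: 0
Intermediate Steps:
J = -13597 (J = -112 - 13485 = -13597)
z(M) = 0 (z(M) = (7*(5 + 2))*0 = (7*7)*0 = 49*0 = 0)
z(-4)/J = 0/(-13597) = 0*(-1/13597) = 0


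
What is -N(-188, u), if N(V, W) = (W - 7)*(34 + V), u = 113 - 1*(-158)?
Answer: 40656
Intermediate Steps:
u = 271 (u = 113 + 158 = 271)
N(V, W) = (-7 + W)*(34 + V)
-N(-188, u) = -(-238 - 7*(-188) + 34*271 - 188*271) = -(-238 + 1316 + 9214 - 50948) = -1*(-40656) = 40656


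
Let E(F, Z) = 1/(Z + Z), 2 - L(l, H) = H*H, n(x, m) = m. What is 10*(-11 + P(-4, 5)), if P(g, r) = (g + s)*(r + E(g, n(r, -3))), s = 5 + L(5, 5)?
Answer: -3520/3 ≈ -1173.3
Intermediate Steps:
L(l, H) = 2 - H² (L(l, H) = 2 - H*H = 2 - H²)
E(F, Z) = 1/(2*Z)
s = -18 (s = 5 + (2 - 1*5²) = 5 + (2 - 1*25) = 5 + (2 - 25) = 5 - 23 = -18)
P(g, r) = (-18 + g)*(-⅙ + r) (P(g, r) = (g - 18)*(r + (½)/(-3)) = (-18 + g)*(r + (½)*(-⅓)) = (-18 + g)*(r - ⅙) = (-18 + g)*(-⅙ + r))
10*(-11 + P(-4, 5)) = 10*(-11 + (3 - 18*5 - ⅙*(-4) - 4*5)) = 10*(-11 + (3 - 90 + ⅔ - 20)) = 10*(-11 - 319/3) = 10*(-352/3) = -3520/3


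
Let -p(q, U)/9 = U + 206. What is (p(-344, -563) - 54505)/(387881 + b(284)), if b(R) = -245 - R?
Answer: -12823/96838 ≈ -0.13242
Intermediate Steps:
p(q, U) = -1854 - 9*U (p(q, U) = -9*(U + 206) = -9*(206 + U) = -1854 - 9*U)
(p(-344, -563) - 54505)/(387881 + b(284)) = ((-1854 - 9*(-563)) - 54505)/(387881 + (-245 - 1*284)) = ((-1854 + 5067) - 54505)/(387881 + (-245 - 284)) = (3213 - 54505)/(387881 - 529) = -51292/387352 = -51292*1/387352 = -12823/96838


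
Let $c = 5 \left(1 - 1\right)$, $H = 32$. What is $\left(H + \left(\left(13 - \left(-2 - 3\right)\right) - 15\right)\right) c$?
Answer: $0$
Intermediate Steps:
$c = 0$ ($c = 5 \cdot 0 = 0$)
$\left(H + \left(\left(13 - \left(-2 - 3\right)\right) - 15\right)\right) c = \left(32 + \left(\left(13 - \left(-2 - 3\right)\right) - 15\right)\right) 0 = \left(32 + \left(\left(13 - -5\right) - 15\right)\right) 0 = \left(32 + \left(\left(13 + 5\right) - 15\right)\right) 0 = \left(32 + \left(18 - 15\right)\right) 0 = \left(32 + 3\right) 0 = 35 \cdot 0 = 0$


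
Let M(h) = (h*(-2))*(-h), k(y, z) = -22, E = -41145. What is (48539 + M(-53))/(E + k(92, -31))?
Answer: -54157/41167 ≈ -1.3155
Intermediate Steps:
M(h) = 2*h² (M(h) = (-2*h)*(-h) = 2*h²)
(48539 + M(-53))/(E + k(92, -31)) = (48539 + 2*(-53)²)/(-41145 - 22) = (48539 + 2*2809)/(-41167) = (48539 + 5618)*(-1/41167) = 54157*(-1/41167) = -54157/41167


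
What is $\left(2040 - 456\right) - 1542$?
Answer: $42$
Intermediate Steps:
$\left(2040 - 456\right) - 1542 = 1584 - 1542 = 42$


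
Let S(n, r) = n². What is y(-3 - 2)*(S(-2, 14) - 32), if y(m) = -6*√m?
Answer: 168*I*√5 ≈ 375.66*I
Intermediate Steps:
y(-3 - 2)*(S(-2, 14) - 32) = (-6*√(-3 - 2))*((-2)² - 32) = (-6*I*√5)*(4 - 32) = -6*I*√5*(-28) = 168*I*√5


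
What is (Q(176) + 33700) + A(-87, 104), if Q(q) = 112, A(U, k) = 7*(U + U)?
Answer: 32594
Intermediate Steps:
A(U, k) = 14*U (A(U, k) = 7*(2*U) = 14*U)
(Q(176) + 33700) + A(-87, 104) = (112 + 33700) + 14*(-87) = 33812 - 1218 = 32594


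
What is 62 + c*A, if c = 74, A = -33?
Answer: -2380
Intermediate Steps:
62 + c*A = 62 + 74*(-33) = 62 - 2442 = -2380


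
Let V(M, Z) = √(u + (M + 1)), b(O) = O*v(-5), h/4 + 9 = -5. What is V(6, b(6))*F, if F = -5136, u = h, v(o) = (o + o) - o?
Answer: -35952*I ≈ -35952.0*I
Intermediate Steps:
h = -56 (h = -36 + 4*(-5) = -36 - 20 = -56)
v(o) = o (v(o) = 2*o - o = o)
u = -56
b(O) = -5*O (b(O) = O*(-5) = -5*O)
V(M, Z) = √(-55 + M) (V(M, Z) = √(-56 + (M + 1)) = √(-56 + (1 + M)) = √(-55 + M))
V(6, b(6))*F = √(-55 + 6)*(-5136) = √(-49)*(-5136) = (7*I)*(-5136) = -35952*I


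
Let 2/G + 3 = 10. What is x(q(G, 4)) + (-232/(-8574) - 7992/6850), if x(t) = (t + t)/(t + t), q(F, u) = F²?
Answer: -2050577/14682975 ≈ -0.13966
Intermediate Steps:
G = 2/7 (G = 2/(-3 + 10) = 2/7 ≈ 0.28571)
x(t) = 1 (x(t) = (2*t)/((2*t)) = (2*t)*(1/(2*t)) = 1)
x(q(G, 4)) + (-232/(-8574) - 7992/6850) = 1 + (-232/(-8574) - 7992/6850) = 1 + (-232*(-1/8574) - 7992*1/6850) = 1 + (116/4287 - 3996/3425) = 1 - 16733552/14682975 = -2050577/14682975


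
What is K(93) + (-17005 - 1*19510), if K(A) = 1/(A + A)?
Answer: -6791789/186 ≈ -36515.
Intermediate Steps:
K(A) = 1/(2*A)
K(93) + (-17005 - 1*19510) = (½)/93 + (-17005 - 1*19510) = (½)*(1/93) + (-17005 - 19510) = 1/186 - 36515 = -6791789/186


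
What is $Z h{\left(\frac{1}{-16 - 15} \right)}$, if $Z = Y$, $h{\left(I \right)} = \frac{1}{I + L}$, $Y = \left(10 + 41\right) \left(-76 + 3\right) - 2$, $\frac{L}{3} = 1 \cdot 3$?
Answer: $- \frac{115475}{278} \approx -415.38$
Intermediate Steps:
$L = 9$ ($L = 3 \cdot 1 \cdot 3 = 3 \cdot 3 = 9$)
$Y = -3725$ ($Y = 51 \left(-73\right) - 2 = -3723 - 2 = -3725$)
$h{\left(I \right)} = \frac{1}{9 + I}$ ($h{\left(I \right)} = \frac{1}{I + 9} = \frac{1}{9 + I}$)
$Z = -3725$
$Z h{\left(\frac{1}{-16 - 15} \right)} = - \frac{3725}{9 + \frac{1}{-16 - 15}} = - \frac{3725}{9 + \frac{1}{-31}} = - \frac{3725}{9 - \frac{1}{31}} = - \frac{3725}{\frac{278}{31}} = \left(-3725\right) \frac{31}{278} = - \frac{115475}{278}$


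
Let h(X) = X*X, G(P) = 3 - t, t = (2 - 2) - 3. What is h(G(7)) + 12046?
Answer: 12082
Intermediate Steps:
t = -3 (t = 0 - 3 = -3)
G(P) = 6 (G(P) = 3 - 1*(-3) = 3 + 3 = 6)
h(X) = X**2
h(G(7)) + 12046 = 6**2 + 12046 = 36 + 12046 = 12082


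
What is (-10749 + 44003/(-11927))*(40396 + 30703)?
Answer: -9118256631274/11927 ≈ -7.6451e+8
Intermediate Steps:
(-10749 + 44003/(-11927))*(40396 + 30703) = (-10749 + 44003*(-1/11927))*71099 = (-10749 - 44003/11927)*71099 = -128247326/11927*71099 = -9118256631274/11927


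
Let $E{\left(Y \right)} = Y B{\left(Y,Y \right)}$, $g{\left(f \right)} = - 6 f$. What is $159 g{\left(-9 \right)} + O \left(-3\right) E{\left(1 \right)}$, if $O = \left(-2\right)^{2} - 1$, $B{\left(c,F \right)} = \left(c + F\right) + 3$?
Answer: $8541$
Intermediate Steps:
$B{\left(c,F \right)} = 3 + F + c$ ($B{\left(c,F \right)} = \left(F + c\right) + 3 = 3 + F + c$)
$E{\left(Y \right)} = Y \left(3 + 2 Y\right)$ ($E{\left(Y \right)} = Y \left(3 + Y + Y\right) = Y \left(3 + 2 Y\right)$)
$O = 3$ ($O = 4 - 1 = 3$)
$159 g{\left(-9 \right)} + O \left(-3\right) E{\left(1 \right)} = 159 \left(\left(-6\right) \left(-9\right)\right) + 3 \left(-3\right) 1 \left(3 + 2 \cdot 1\right) = 159 \cdot 54 - 9 \cdot 1 \left(3 + 2\right) = 8586 - 9 \cdot 1 \cdot 5 = 8586 - 45 = 8541$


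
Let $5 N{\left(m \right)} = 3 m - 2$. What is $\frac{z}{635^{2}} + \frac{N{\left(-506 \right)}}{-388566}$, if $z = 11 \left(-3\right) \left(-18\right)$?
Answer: $\frac{176694302}{78339762675} \approx 0.0022555$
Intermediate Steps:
$N{\left(m \right)} = - \frac{2}{5} + \frac{3 m}{5}$ ($N{\left(m \right)} = \frac{3 m - 2}{5} = \frac{-2 + 3 m}{5} = - \frac{2}{5} + \frac{3 m}{5}$)
$z = 594$ ($z = \left(-33\right) \left(-18\right) = 594$)
$\frac{z}{635^{2}} + \frac{N{\left(-506 \right)}}{-388566} = \frac{594}{635^{2}} + \frac{- \frac{2}{5} + \frac{3}{5} \left(-506\right)}{-388566} = \frac{594}{403225} + \left(- \frac{2}{5} - \frac{1518}{5}\right) \left(- \frac{1}{388566}\right) = 594 \cdot \frac{1}{403225} - - \frac{152}{194283} = \frac{594}{403225} + \frac{152}{194283} = \frac{176694302}{78339762675}$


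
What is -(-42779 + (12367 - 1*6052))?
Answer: 36464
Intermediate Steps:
-(-42779 + (12367 - 1*6052)) = -(-42779 + (12367 - 6052)) = -(-42779 + 6315) = -1*(-36464) = 36464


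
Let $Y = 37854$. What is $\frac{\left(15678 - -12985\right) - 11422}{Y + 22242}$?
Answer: $\frac{5747}{20032} \approx 0.28689$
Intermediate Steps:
$\frac{\left(15678 - -12985\right) - 11422}{Y + 22242} = \frac{\left(15678 - -12985\right) - 11422}{37854 + 22242} = \frac{\left(15678 + 12985\right) - 11422}{60096} = \left(28663 - 11422\right) \frac{1}{60096} = 17241 \cdot \frac{1}{60096} = \frac{5747}{20032}$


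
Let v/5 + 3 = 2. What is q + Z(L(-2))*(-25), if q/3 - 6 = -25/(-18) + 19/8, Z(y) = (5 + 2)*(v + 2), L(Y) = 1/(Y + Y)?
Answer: 13303/24 ≈ 554.29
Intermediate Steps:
v = -5 (v = -15 + 5*2 = -15 + 10 = -5)
L(Y) = 1/(2*Y)
Z(y) = -21 (Z(y) = (5 + 2)*(-5 + 2) = 7*(-3) = -21)
q = 703/24 (q = 18 + 3*(-25/(-18) + 19/8) = 18 + 3*(-25*(-1/18) + 19*(⅛)) = 18 + 3*(25/18 + 19/8) = 18 + 3*(271/72) = 18 + 271/24 = 703/24 ≈ 29.292)
q + Z(L(-2))*(-25) = 703/24 - 21*(-25) = 703/24 + 525 = 13303/24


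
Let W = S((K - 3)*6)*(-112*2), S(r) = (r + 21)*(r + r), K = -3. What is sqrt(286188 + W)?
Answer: 2*sqrt(11067) ≈ 210.40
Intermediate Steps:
S(r) = 2*r*(21 + r) (S(r) = (21 + r)*(2*r) = 2*r*(21 + r))
W = -241920 (W = (2*((-3 - 3)*6)*(21 + (-3 - 3)*6))*(-112*2) = (2*(-6*6)*(21 - 6*6))*(-224) = (2*(-36)*(21 - 36))*(-224) = (2*(-36)*(-15))*(-224) = 1080*(-224) = -241920)
sqrt(286188 + W) = sqrt(286188 - 241920) = sqrt(44268) = 2*sqrt(11067)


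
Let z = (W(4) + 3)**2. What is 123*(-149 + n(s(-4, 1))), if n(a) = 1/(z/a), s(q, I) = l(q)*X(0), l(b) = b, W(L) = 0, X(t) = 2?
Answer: -55309/3 ≈ -18436.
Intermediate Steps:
z = 9 (z = (0 + 3)**2 = 3**2 = 9)
s(q, I) = 2*q (s(q, I) = q*2 = 2*q)
n(a) = a/9 (n(a) = 1/(9/a) = a/9)
123*(-149 + n(s(-4, 1))) = 123*(-149 + (2*(-4))/9) = 123*(-149 + (1/9)*(-8)) = 123*(-149 - 8/9) = 123*(-1349/9) = -55309/3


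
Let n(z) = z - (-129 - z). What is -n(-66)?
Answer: 3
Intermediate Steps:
n(z) = 129 + 2*z (n(z) = z + (129 + z) = 129 + 2*z)
-n(-66) = -(129 + 2*(-66)) = -(129 - 132) = -1*(-3) = 3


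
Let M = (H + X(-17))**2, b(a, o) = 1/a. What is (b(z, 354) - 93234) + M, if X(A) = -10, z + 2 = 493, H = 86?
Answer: -42941877/491 ≈ -87458.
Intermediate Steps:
z = 491 (z = -2 + 493 = 491)
M = 5776 (M = (86 - 10)**2 = 76**2 = 5776)
(b(z, 354) - 93234) + M = (1/491 - 93234) + 5776 = -45777893/491 + 5776 = -42941877/491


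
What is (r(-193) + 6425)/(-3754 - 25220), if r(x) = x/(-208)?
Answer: -445531/2008864 ≈ -0.22178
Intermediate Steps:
r(x) = -x/208 (r(x) = x*(-1/208) = -x/208)
(r(-193) + 6425)/(-3754 - 25220) = (-1/208*(-193) + 6425)/(-3754 - 25220) = (193/208 + 6425)/(-28974) = (1336593/208)*(-1/28974) = -445531/2008864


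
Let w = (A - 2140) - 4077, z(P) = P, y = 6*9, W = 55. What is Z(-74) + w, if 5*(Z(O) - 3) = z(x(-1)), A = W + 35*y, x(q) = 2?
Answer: -21343/5 ≈ -4268.6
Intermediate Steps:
y = 54
A = 1945 (A = 55 + 35*54 = 55 + 1890 = 1945)
Z(O) = 17/5 (Z(O) = 3 + (⅕)*2 = 3 + ⅖ = 17/5)
w = -4272 (w = (1945 - 2140) - 4077 = -195 - 4077 = -4272)
Z(-74) + w = 17/5 - 4272 = -21343/5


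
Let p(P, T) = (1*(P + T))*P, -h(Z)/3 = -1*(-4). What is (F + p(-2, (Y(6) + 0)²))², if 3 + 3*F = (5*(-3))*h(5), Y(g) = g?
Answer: 81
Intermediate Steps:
h(Z) = -12 (h(Z) = -(-3)*(-4) = -3*4 = -12)
p(P, T) = P*(P + T) (p(P, T) = (P + T)*P = P*(P + T))
F = 59 (F = -1 + ((5*(-3))*(-12))/3 = -1 + (-15*(-12))/3 = -1 + (⅓)*180 = -1 + 60 = 59)
(F + p(-2, (Y(6) + 0)²))² = (59 - 2*(-2 + (6 + 0)²))² = (59 - 2*(-2 + 6²))² = (59 - 2*(-2 + 36))² = (59 - 2*34)² = (59 - 68)² = (-9)² = 81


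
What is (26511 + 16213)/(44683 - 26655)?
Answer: 10681/4507 ≈ 2.3699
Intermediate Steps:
(26511 + 16213)/(44683 - 26655) = 42724/18028 = 42724*(1/18028) = 10681/4507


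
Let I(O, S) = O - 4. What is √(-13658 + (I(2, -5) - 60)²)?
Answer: I*√9814 ≈ 99.066*I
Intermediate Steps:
I(O, S) = -4 + O
√(-13658 + (I(2, -5) - 60)²) = √(-13658 + ((-4 + 2) - 60)²) = √(-13658 + (-2 - 60)²) = √(-13658 + (-62)²) = √(-13658 + 3844) = √(-9814) = I*√9814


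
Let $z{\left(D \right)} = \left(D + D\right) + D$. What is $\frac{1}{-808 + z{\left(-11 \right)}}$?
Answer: $- \frac{1}{841} \approx -0.0011891$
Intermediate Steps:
$z{\left(D \right)} = 3 D$ ($z{\left(D \right)} = 2 D + D = 3 D$)
$\frac{1}{-808 + z{\left(-11 \right)}} = \frac{1}{-808 + 3 \left(-11\right)} = \frac{1}{-808 - 33} = \frac{1}{-841} = - \frac{1}{841}$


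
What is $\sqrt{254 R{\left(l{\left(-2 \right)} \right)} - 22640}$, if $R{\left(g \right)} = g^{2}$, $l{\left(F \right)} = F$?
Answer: $2 i \sqrt{5406} \approx 147.05 i$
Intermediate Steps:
$\sqrt{254 R{\left(l{\left(-2 \right)} \right)} - 22640} = \sqrt{254 \left(-2\right)^{2} - 22640} = \sqrt{254 \cdot 4 - 22640} = \sqrt{1016 - 22640} = \sqrt{-21624} = 2 i \sqrt{5406}$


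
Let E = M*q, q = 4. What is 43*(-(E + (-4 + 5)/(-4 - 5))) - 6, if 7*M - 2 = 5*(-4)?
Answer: 27787/63 ≈ 441.06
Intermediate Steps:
M = -18/7 (M = 2/7 + (5*(-4))/7 = 2/7 + (⅐)*(-20) = 2/7 - 20/7 = -18/7 ≈ -2.5714)
E = -72/7 (E = -18/7*4 = -72/7 ≈ -10.286)
43*(-(E + (-4 + 5)/(-4 - 5))) - 6 = 43*(-(-72/7 + (-4 + 5)/(-4 - 5))) - 6 = 43*(-(-72/7 + 1/(-9))) - 6 = 43*(-(-72/7 + 1*(-⅑))) - 6 = 43*(-(-72/7 - ⅑)) - 6 = 43*(-1*(-655/63)) - 6 = 43*(655/63) - 6 = 28165/63 - 6 = 27787/63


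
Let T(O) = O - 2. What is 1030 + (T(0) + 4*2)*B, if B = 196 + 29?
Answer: 2380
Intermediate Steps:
B = 225
T(O) = -2 + O
1030 + (T(0) + 4*2)*B = 1030 + ((-2 + 0) + 4*2)*225 = 1030 + (-2 + 8)*225 = 1030 + 6*225 = 1030 + 1350 = 2380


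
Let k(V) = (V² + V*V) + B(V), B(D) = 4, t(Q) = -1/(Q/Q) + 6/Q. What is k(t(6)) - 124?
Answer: -120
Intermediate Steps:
t(Q) = -1 + 6/Q (t(Q) = -1/1 + 6/Q = -1*1 + 6/Q = -1 + 6/Q)
k(V) = 4 + 2*V² (k(V) = (V² + V*V) + 4 = (V² + V²) + 4 = 2*V² + 4 = 4 + 2*V²)
k(t(6)) - 124 = (4 + 2*((6 - 1*6)/6)²) - 124 = (4 + 2*((6 - 6)/6)²) - 124 = (4 + 2*((⅙)*0)²) - 124 = (4 + 2*0²) - 124 = (4 + 2*0) - 124 = (4 + 0) - 124 = 4 - 124 = -120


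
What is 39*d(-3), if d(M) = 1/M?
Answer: -13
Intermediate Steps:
39*d(-3) = 39/(-3) = 39*(-1/3) = -13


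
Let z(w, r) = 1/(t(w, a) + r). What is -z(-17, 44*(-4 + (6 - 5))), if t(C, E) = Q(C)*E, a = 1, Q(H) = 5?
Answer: 1/127 ≈ 0.0078740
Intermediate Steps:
t(C, E) = 5*E
z(w, r) = 1/(5 + r) (z(w, r) = 1/(5*1 + r) = 1/(5 + r))
-z(-17, 44*(-4 + (6 - 5))) = -1/(5 + 44*(-4 + (6 - 5))) = -1/(5 + 44*(-4 + 1)) = -1/(5 + 44*(-3)) = -1/(5 - 132) = -1/(-127) = -1*(-1/127) = 1/127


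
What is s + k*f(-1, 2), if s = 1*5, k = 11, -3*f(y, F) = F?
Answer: -7/3 ≈ -2.3333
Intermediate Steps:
f(y, F) = -F/3
s = 5
s + k*f(-1, 2) = 5 + 11*(-⅓*2) = 5 + 11*(-⅔) = 5 - 22/3 = -7/3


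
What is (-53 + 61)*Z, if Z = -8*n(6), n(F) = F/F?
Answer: -64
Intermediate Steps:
n(F) = 1
Z = -8 (Z = -8*1 = -8)
(-53 + 61)*Z = (-53 + 61)*(-8) = 8*(-8) = -64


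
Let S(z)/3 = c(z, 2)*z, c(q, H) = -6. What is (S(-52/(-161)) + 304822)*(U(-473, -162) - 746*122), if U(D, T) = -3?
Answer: -4466598077090/161 ≈ -2.7743e+10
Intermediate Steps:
S(z) = -18*z (S(z) = 3*(-6*z) = -18*z)
(S(-52/(-161)) + 304822)*(U(-473, -162) - 746*122) = (-(-936)/(-161) + 304822)*(-3 - 746*122) = (-(-936)*(-1)/161 + 304822)*(-3 - 91012) = (-18*52/161 + 304822)*(-91015) = (-936/161 + 304822)*(-91015) = (49075406/161)*(-91015) = -4466598077090/161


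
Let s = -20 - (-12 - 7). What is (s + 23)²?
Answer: 484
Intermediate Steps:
s = -1 (s = -20 - 1*(-19) = -20 + 19 = -1)
(s + 23)² = (-1 + 23)² = 22² = 484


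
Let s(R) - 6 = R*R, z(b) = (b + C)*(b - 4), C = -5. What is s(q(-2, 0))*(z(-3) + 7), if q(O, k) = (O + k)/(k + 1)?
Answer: 630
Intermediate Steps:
q(O, k) = (O + k)/(1 + k)
z(b) = (-5 + b)*(-4 + b) (z(b) = (b - 5)*(b - 4) = (-5 + b)*(-4 + b))
s(R) = 6 + R² (s(R) = 6 + R*R = 6 + R²)
s(q(-2, 0))*(z(-3) + 7) = (6 + ((-2 + 0)/(1 + 0))²)*((20 + (-3)² - 9*(-3)) + 7) = (6 + (-2/1)²)*((20 + 9 + 27) + 7) = (6 + (1*(-2))²)*(56 + 7) = (6 + (-2)²)*63 = (6 + 4)*63 = 10*63 = 630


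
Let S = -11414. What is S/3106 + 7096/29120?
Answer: -19395969/5652920 ≈ -3.4311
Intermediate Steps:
S/3106 + 7096/29120 = -11414/3106 + 7096/29120 = -11414*1/3106 + 7096*(1/29120) = -5707/1553 + 887/3640 = -19395969/5652920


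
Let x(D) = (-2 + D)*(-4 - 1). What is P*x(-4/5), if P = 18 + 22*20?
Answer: 6412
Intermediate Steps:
P = 458 (P = 18 + 440 = 458)
x(D) = 10 - 5*D (x(D) = (-2 + D)*(-5) = 10 - 5*D)
P*x(-4/5) = 458*(10 - (-20)/5) = 458*(10 - 5*(-4/5)) = 458*(10 + 4) = 458*14 = 6412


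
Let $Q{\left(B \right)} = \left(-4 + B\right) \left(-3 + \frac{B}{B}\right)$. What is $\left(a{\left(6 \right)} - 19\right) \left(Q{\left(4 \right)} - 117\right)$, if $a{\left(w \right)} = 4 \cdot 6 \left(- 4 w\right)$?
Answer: $69615$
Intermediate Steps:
$a{\left(w \right)} = - 96 w$ ($a{\left(w \right)} = 24 \left(- 4 w\right) = - 96 w$)
$Q{\left(B \right)} = 8 - 2 B$ ($Q{\left(B \right)} = \left(-4 + B\right) \left(-3 + 1\right) = \left(-4 + B\right) \left(-2\right) = 8 - 2 B$)
$\left(a{\left(6 \right)} - 19\right) \left(Q{\left(4 \right)} - 117\right) = \left(\left(-96\right) 6 - 19\right) \left(\left(8 - 8\right) - 117\right) = \left(-576 - 19\right) \left(\left(8 - 8\right) - 117\right) = - 595 \left(0 - 117\right) = \left(-595\right) \left(-117\right) = 69615$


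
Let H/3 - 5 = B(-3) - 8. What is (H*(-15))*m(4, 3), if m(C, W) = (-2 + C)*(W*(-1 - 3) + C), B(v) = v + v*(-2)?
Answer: 0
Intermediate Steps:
B(v) = -v (B(v) = v - 2*v = -v)
m(C, W) = (-2 + C)*(C - 4*W) (m(C, W) = (-2 + C)*(W*(-4) + C) = (-2 + C)*(-4*W + C) = (-2 + C)*(C - 4*W))
H = 0 (H = 15 + 3*(-1*(-3) - 8) = 15 + 3*(3 - 8) = 15 + 3*(-5) = 15 - 15 = 0)
(H*(-15))*m(4, 3) = (0*(-15))*(4² - 2*4 + 8*3 - 4*4*3) = 0*(16 - 8 + 24 - 48) = 0*(-16) = 0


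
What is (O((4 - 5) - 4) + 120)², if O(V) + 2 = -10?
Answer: 11664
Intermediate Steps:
O(V) = -12 (O(V) = -2 - 10 = -12)
(O((4 - 5) - 4) + 120)² = (-12 + 120)² = 108² = 11664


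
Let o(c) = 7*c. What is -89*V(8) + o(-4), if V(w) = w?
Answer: -740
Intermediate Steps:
-89*V(8) + o(-4) = -89*8 + 7*(-4) = -712 - 28 = -740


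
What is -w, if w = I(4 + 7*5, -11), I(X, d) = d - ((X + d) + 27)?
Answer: 66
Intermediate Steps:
I(X, d) = -27 - X (I(X, d) = d - (27 + X + d) = d + (-27 - X - d) = -27 - X)
w = -66 (w = -27 - (4 + 7*5) = -27 - (4 + 35) = -27 - 1*39 = -27 - 39 = -66)
-w = -1*(-66) = 66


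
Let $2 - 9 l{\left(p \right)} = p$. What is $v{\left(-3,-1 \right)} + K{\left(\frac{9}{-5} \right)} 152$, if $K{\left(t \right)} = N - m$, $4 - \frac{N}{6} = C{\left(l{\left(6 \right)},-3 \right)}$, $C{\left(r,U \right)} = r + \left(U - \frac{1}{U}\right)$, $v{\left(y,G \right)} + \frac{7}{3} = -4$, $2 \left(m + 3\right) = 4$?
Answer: $6631$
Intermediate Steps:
$l{\left(p \right)} = \frac{2}{9} - \frac{p}{9}$
$m = -1$ ($m = -3 + \frac{1}{2} \cdot 4 = -3 + 2 = -1$)
$v{\left(y,G \right)} = - \frac{19}{3}$ ($v{\left(y,G \right)} = - \frac{7}{3} - 4 = - \frac{19}{3}$)
$C{\left(r,U \right)} = U + r - \frac{1}{U}$
$N = \frac{128}{3}$ ($N = 24 - 6 \left(-3 + \left(\frac{2}{9} - \frac{2}{3}\right) - \frac{1}{-3}\right) = 24 - 6 \left(-3 + \left(\frac{2}{9} - \frac{2}{3}\right) - - \frac{1}{3}\right) = 24 - 6 \left(-3 - \frac{4}{9} + \frac{1}{3}\right) = 24 - - \frac{56}{3} = 24 + \frac{56}{3} = \frac{128}{3} \approx 42.667$)
$K{\left(t \right)} = \frac{131}{3}$ ($K{\left(t \right)} = \frac{128}{3} - -1 = \frac{128}{3} + 1 = \frac{131}{3}$)
$v{\left(-3,-1 \right)} + K{\left(\frac{9}{-5} \right)} 152 = - \frac{19}{3} + \frac{131}{3} \cdot 152 = - \frac{19}{3} + \frac{19912}{3} = 6631$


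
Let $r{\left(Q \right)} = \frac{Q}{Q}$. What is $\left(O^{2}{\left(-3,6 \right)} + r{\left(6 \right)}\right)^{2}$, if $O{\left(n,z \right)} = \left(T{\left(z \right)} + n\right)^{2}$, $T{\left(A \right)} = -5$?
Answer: $16785409$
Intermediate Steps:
$r{\left(Q \right)} = 1$
$O{\left(n,z \right)} = \left(-5 + n\right)^{2}$
$\left(O^{2}{\left(-3,6 \right)} + r{\left(6 \right)}\right)^{2} = \left(\left(\left(-5 - 3\right)^{2}\right)^{2} + 1\right)^{2} = \left(\left(\left(-8\right)^{2}\right)^{2} + 1\right)^{2} = \left(64^{2} + 1\right)^{2} = \left(4096 + 1\right)^{2} = 4097^{2} = 16785409$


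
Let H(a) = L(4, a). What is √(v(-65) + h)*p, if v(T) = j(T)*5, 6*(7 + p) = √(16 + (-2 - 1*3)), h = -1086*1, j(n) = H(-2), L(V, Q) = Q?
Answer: I*√274*(-42 + √11)/3 ≈ -213.44*I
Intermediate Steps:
H(a) = a
j(n) = -2
h = -1086
p = -7 + √11/6 (p = -7 + √(16 + (-2 - 1*3))/6 = -7 + √(16 + (-2 - 3))/6 = -7 + √(16 - 5)/6 = -7 + √11/6 ≈ -6.4472)
v(T) = -10 (v(T) = -2*5 = -10)
√(v(-65) + h)*p = √(-10 - 1086)*(-7 + √11/6) = √(-1096)*(-7 + √11/6) = (2*I*√274)*(-7 + √11/6) = 2*I*√274*(-7 + √11/6)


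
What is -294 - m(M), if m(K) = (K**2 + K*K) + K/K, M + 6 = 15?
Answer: -457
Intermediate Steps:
M = 9 (M = -6 + 15 = 9)
m(K) = 1 + 2*K**2 (m(K) = (K**2 + K**2) + 1 = 2*K**2 + 1 = 1 + 2*K**2)
-294 - m(M) = -294 - (1 + 2*9**2) = -294 - (1 + 2*81) = -294 - (1 + 162) = -294 - 1*163 = -294 - 163 = -457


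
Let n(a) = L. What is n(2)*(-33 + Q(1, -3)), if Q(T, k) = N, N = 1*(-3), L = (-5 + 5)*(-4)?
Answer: 0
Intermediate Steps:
L = 0 (L = 0*(-4) = 0)
N = -3
Q(T, k) = -3
n(a) = 0
n(2)*(-33 + Q(1, -3)) = 0*(-33 - 3) = 0*(-36) = 0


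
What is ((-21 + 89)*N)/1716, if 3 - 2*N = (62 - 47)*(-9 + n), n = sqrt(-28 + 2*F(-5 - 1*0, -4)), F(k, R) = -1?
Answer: 391/143 - 85*I*sqrt(30)/286 ≈ 2.7343 - 1.6278*I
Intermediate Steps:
n = I*sqrt(30) (n = sqrt(-28 + 2*(-1)) = sqrt(-28 - 2) = sqrt(-30) = I*sqrt(30) ≈ 5.4772*I)
N = 69 - 15*I*sqrt(30)/2 (N = 3/2 - (62 - 47)*(-9 + I*sqrt(30))/2 = 3/2 - 15*(-9 + I*sqrt(30))/2 = 3/2 - (-135 + 15*I*sqrt(30))/2 = 3/2 + (135/2 - 15*I*sqrt(30)/2) = 69 - 15*I*sqrt(30)/2 ≈ 69.0 - 41.079*I)
((-21 + 89)*N)/1716 = ((-21 + 89)*(69 - 15*I*sqrt(30)/2))/1716 = (68*(69 - 15*I*sqrt(30)/2))*(1/1716) = (4692 - 510*I*sqrt(30))*(1/1716) = 391/143 - 85*I*sqrt(30)/286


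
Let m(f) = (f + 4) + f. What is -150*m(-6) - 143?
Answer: 1057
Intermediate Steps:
m(f) = 4 + 2*f (m(f) = (4 + f) + f = 4 + 2*f)
-150*m(-6) - 143 = -150*(4 + 2*(-6)) - 143 = -150*(4 - 12) - 143 = -150*(-8) - 143 = 1200 - 143 = 1057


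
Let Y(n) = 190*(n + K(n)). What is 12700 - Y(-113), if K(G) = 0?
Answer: 34170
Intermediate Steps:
Y(n) = 190*n (Y(n) = 190*(n + 0) = 190*n)
12700 - Y(-113) = 12700 - 190*(-113) = 12700 - 1*(-21470) = 12700 + 21470 = 34170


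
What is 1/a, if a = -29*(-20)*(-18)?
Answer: -1/10440 ≈ -9.5785e-5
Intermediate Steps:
a = -10440 (a = 580*(-18) = -10440)
1/a = 1/(-10440) = -1/10440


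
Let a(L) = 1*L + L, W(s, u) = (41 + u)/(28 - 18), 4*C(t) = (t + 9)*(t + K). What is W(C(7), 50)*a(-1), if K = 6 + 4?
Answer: -91/5 ≈ -18.200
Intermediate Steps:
K = 10
C(t) = (9 + t)*(10 + t)/4 (C(t) = ((t + 9)*(t + 10))/4 = ((9 + t)*(10 + t))/4 = (9 + t)*(10 + t)/4)
W(s, u) = 41/10 + u/10 (W(s, u) = (41 + u)/10 = (41 + u)*(⅒) = 41/10 + u/10)
a(L) = 2*L (a(L) = L + L = 2*L)
W(C(7), 50)*a(-1) = (41/10 + (⅒)*50)*(2*(-1)) = (41/10 + 5)*(-2) = (91/10)*(-2) = -91/5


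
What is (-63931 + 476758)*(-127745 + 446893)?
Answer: 131752911396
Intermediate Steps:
(-63931 + 476758)*(-127745 + 446893) = 412827*319148 = 131752911396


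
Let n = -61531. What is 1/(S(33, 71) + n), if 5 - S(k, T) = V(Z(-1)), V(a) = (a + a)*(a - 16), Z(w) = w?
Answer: -1/61560 ≈ -1.6244e-5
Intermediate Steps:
V(a) = 2*a*(-16 + a) (V(a) = (2*a)*(-16 + a) = 2*a*(-16 + a))
S(k, T) = -29 (S(k, T) = 5 - 2*(-1)*(-16 - 1) = 5 - 2*(-1)*(-17) = 5 - 1*34 = 5 - 34 = -29)
1/(S(33, 71) + n) = 1/(-29 - 61531) = 1/(-61560) = -1/61560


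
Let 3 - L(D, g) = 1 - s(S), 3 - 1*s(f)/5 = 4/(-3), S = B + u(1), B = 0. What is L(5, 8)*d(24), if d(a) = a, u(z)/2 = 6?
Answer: 568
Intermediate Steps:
u(z) = 12 (u(z) = 2*6 = 12)
S = 12 (S = 0 + 12 = 12)
s(f) = 65/3 (s(f) = 15 - 20/(-3) = 15 - 20*(-1)/3 = 15 - 5*(-4/3) = 15 + 20/3 = 65/3)
L(D, g) = 71/3 (L(D, g) = 3 - (1 - 1*65/3) = 3 - (1 - 65/3) = 3 - 1*(-62/3) = 3 + 62/3 = 71/3)
L(5, 8)*d(24) = (71/3)*24 = 568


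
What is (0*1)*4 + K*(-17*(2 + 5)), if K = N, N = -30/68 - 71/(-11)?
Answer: -15743/22 ≈ -715.59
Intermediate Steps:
N = 2249/374 (N = -30*1/68 - 71*(-1/11) = -15/34 + 71/11 = 2249/374 ≈ 6.0134)
K = 2249/374 ≈ 6.0134
(0*1)*4 + K*(-17*(2 + 5)) = (0*1)*4 + 2249*(-17*(2 + 5))/374 = 0*4 + 2249*(-17*7)/374 = 0 + (2249/374)*(-119) = 0 - 15743/22 = -15743/22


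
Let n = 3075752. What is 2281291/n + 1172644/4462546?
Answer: 626687643417/623894762936 ≈ 1.0045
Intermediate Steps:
2281291/n + 1172644/4462546 = 2281291/3075752 + 1172644/4462546 = 2281291*(1/3075752) + 1172644*(1/4462546) = 2281291/3075752 + 53302/202843 = 626687643417/623894762936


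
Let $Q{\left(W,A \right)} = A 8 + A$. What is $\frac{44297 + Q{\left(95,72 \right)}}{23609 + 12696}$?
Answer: $\frac{8989}{7261} \approx 1.238$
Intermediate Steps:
$Q{\left(W,A \right)} = 9 A$ ($Q{\left(W,A \right)} = 8 A + A = 9 A$)
$\frac{44297 + Q{\left(95,72 \right)}}{23609 + 12696} = \frac{44297 + 9 \cdot 72}{23609 + 12696} = \frac{44297 + 648}{36305} = 44945 \cdot \frac{1}{36305} = \frac{8989}{7261}$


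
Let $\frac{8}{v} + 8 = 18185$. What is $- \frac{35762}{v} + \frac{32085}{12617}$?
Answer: $- \frac{132284331219}{1628} \approx -8.1256 \cdot 10^{7}$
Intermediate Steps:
$v = \frac{8}{18177}$ ($v = \frac{8}{-8 + 18185} = \frac{8}{18177} \approx 0.00044012$)
$- \frac{35762}{v} + \frac{32085}{12617} = - \frac{35762}{\frac{8}{18177}} + \frac{32085}{12617} = \left(-35762\right) \frac{18177}{8} + 32085 \cdot \frac{1}{12617} = - \frac{325022937}{4} + \frac{1035}{407} = - \frac{132284331219}{1628}$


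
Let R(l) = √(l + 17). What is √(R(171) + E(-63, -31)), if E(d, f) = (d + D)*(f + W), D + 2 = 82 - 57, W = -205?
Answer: √(9440 + 2*√47) ≈ 97.230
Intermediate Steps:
D = 23 (D = -2 + (82 - 57) = -2 + 25 = 23)
R(l) = √(17 + l)
E(d, f) = (-205 + f)*(23 + d) (E(d, f) = (d + 23)*(f - 205) = (23 + d)*(-205 + f) = (-205 + f)*(23 + d))
√(R(171) + E(-63, -31)) = √(√(17 + 171) + (-4715 - 205*(-63) + 23*(-31) - 63*(-31))) = √(√188 + (-4715 + 12915 - 713 + 1953)) = √(2*√47 + 9440) = √(9440 + 2*√47)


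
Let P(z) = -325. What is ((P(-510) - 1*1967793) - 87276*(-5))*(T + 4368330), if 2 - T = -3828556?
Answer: -12555484831344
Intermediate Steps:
T = 3828558 (T = 2 - 1*(-3828556) = 2 + 3828556 = 3828558)
((P(-510) - 1*1967793) - 87276*(-5))*(T + 4368330) = ((-325 - 1*1967793) - 87276*(-5))*(3828558 + 4368330) = ((-325 - 1967793) + 436380)*8196888 = (-1968118 + 436380)*8196888 = -1531738*8196888 = -12555484831344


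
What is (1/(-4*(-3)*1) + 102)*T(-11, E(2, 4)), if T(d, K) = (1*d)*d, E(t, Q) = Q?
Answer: 148225/12 ≈ 12352.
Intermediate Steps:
T(d, K) = d² (T(d, K) = d*d = d²)
(1/(-4*(-3)*1) + 102)*T(-11, E(2, 4)) = (1/(-4*(-3)*1) + 102)*(-11)² = (1/(12*1) + 102)*121 = (1/12 + 102)*121 = (1225/12)*121 = 148225/12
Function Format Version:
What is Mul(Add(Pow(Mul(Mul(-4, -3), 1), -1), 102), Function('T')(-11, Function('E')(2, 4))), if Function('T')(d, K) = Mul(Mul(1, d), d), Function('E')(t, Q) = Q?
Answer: Rational(148225, 12) ≈ 12352.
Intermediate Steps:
Function('T')(d, K) = Pow(d, 2) (Function('T')(d, K) = Mul(d, d) = Pow(d, 2))
Mul(Add(Pow(Mul(Mul(-4, -3), 1), -1), 102), Function('T')(-11, Function('E')(2, 4))) = Mul(Add(Pow(Mul(Mul(-4, -3), 1), -1), 102), Pow(-11, 2)) = Mul(Add(Pow(Mul(12, 1), -1), 102), 121) = Mul(Add(Pow(12, -1), 102), 121) = Mul(Add(Rational(1, 12), 102), 121) = Mul(Rational(1225, 12), 121) = Rational(148225, 12)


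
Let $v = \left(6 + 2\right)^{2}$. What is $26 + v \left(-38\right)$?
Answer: $-2406$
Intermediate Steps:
$v = 64$ ($v = 8^{2} = 64$)
$26 + v \left(-38\right) = 26 + 64 \left(-38\right) = 26 - 2432 = -2406$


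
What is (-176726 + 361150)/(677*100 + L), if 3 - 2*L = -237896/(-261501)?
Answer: 96454120848/35407782007 ≈ 2.7241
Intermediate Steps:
L = 546607/523002 (L = 3/2 - (-118948)/(-261501) = 3/2 - (-118948)*(-1)/261501 = 3/2 - 1/2*237896/261501 = 3/2 - 118948/261501 = 546607/523002 ≈ 1.0451)
(-176726 + 361150)/(677*100 + L) = (-176726 + 361150)/(677*100 + 546607/523002) = 184424/(67700 + 546607/523002) = 184424/(35407782007/523002) = 184424*(523002/35407782007) = 96454120848/35407782007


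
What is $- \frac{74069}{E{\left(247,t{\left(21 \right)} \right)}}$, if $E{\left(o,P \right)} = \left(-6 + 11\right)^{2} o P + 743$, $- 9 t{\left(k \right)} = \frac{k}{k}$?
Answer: $- \frac{666621}{512} \approx -1302.0$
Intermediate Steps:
$t{\left(k \right)} = - \frac{1}{9}$ ($t{\left(k \right)} = - \frac{k \frac{1}{k}}{9} = \left(- \frac{1}{9}\right) 1 = - \frac{1}{9}$)
$E{\left(o,P \right)} = 743 + 25 P o$ ($E{\left(o,P \right)} = 5^{2} o P + 743 = 25 o P + 743 = 25 P o + 743 = 743 + 25 P o$)
$- \frac{74069}{E{\left(247,t{\left(21 \right)} \right)}} = - \frac{74069}{743 + 25 \left(- \frac{1}{9}\right) 247} = - \frac{74069}{743 - \frac{6175}{9}} = - \frac{74069}{\frac{512}{9}} = \left(-74069\right) \frac{9}{512} = - \frac{666621}{512}$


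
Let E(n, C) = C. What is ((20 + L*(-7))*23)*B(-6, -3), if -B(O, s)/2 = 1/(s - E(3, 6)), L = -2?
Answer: 1564/9 ≈ 173.78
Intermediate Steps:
B(O, s) = -2/(-6 + s) (B(O, s) = -2/(s - 1*6) = -2/(s - 6) = -2/(-6 + s))
((20 + L*(-7))*23)*B(-6, -3) = ((20 - 2*(-7))*23)*(-2/(-6 - 3)) = ((20 + 14)*23)*(-2/(-9)) = (34*23)*(-2*(-1/9)) = 782*(2/9) = 1564/9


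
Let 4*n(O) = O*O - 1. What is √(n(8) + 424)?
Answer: √1759/2 ≈ 20.970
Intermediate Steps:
n(O) = -¼ + O²/4 (n(O) = (O*O - 1)/4 = (O² - 1)/4 = (-1 + O²)/4 = -¼ + O²/4)
√(n(8) + 424) = √((-¼ + (¼)*8²) + 424) = √((-¼ + (¼)*64) + 424) = √((-¼ + 16) + 424) = √(63/4 + 424) = √(1759/4) = √1759/2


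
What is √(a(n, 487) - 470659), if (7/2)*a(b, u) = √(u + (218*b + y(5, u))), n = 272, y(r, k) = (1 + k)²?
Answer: √(-23062291 + 42*√33103)/7 ≈ 685.93*I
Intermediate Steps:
a(b, u) = 2*√(u + (1 + u)² + 218*b)/7 (a(b, u) = 2*√(u + (218*b + (1 + u)²))/7 = 2*√(u + ((1 + u)² + 218*b))/7 = 2*√(u + (1 + u)² + 218*b)/7)
√(a(n, 487) - 470659) = √(2*√(487 + (1 + 487)² + 218*272)/7 - 470659) = √(2*√(487 + 488² + 59296)/7 - 470659) = √(2*√(487 + 238144 + 59296)/7 - 470659) = √(2*√297927/7 - 470659) = √(2*(3*√33103)/7 - 470659) = √(6*√33103/7 - 470659) = √(-470659 + 6*√33103/7)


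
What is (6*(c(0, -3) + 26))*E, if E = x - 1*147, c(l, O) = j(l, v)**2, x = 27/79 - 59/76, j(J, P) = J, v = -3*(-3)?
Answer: -34522683/1501 ≈ -23000.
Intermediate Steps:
v = 9
x = -2609/6004 (x = 27*(1/79) - 59*1/76 = 27/79 - 59/76 = -2609/6004 ≈ -0.43454)
c(l, O) = l**2
E = -885197/6004 (E = -2609/6004 - 1*147 = -2609/6004 - 147 = -885197/6004 ≈ -147.43)
(6*(c(0, -3) + 26))*E = (6*(0**2 + 26))*(-885197/6004) = (6*(0 + 26))*(-885197/6004) = (6*26)*(-885197/6004) = 156*(-885197/6004) = -34522683/1501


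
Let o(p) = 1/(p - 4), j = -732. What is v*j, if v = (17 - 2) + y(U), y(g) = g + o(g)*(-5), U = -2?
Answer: -10126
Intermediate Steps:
o(p) = 1/(-4 + p)
y(g) = g - 5/(-4 + g)
v = 83/6 (v = (17 - 2) + (-5 - 2*(-4 - 2))/(-4 - 2) = 15 + (-5 - 2*(-6))/(-6) = 15 - (-5 + 12)/6 = 15 - ⅙*7 = 15 - 7/6 = 83/6 ≈ 13.833)
v*j = (83/6)*(-732) = -10126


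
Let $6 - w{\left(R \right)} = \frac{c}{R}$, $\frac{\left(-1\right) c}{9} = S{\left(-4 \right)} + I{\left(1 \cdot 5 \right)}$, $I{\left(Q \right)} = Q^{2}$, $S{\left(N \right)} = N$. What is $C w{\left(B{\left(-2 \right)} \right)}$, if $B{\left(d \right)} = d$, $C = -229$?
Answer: $\frac{40533}{2} \approx 20267.0$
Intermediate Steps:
$c = -189$ ($c = - 9 \left(-4 + \left(1 \cdot 5\right)^{2}\right) = - 9 \left(-4 + 5^{2}\right) = - 9 \left(-4 + 25\right) = \left(-9\right) 21 = -189$)
$w{\left(R \right)} = 6 + \frac{189}{R}$ ($w{\left(R \right)} = 6 - - \frac{189}{R} = 6 + \frac{189}{R}$)
$C w{\left(B{\left(-2 \right)} \right)} = - 229 \left(6 + \frac{189}{-2}\right) = - 229 \left(6 + 189 \left(- \frac{1}{2}\right)\right) = - 229 \left(6 - \frac{189}{2}\right) = \left(-229\right) \left(- \frac{177}{2}\right) = \frac{40533}{2}$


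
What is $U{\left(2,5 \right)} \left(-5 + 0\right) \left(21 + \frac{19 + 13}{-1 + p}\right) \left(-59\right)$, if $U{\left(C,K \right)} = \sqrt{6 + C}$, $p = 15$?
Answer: $\frac{96170 \sqrt{2}}{7} \approx 19429.0$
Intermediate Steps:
$U{\left(2,5 \right)} \left(-5 + 0\right) \left(21 + \frac{19 + 13}{-1 + p}\right) \left(-59\right) = \sqrt{6 + 2} \left(-5 + 0\right) \left(21 + \frac{19 + 13}{-1 + 15}\right) \left(-59\right) = \sqrt{8} \left(-5\right) \left(21 + \frac{32}{14}\right) \left(-59\right) = 2 \sqrt{2} \left(-5\right) \left(21 + 32 \cdot \frac{1}{14}\right) \left(-59\right) = - 10 \sqrt{2} \left(21 + \frac{16}{7}\right) \left(-59\right) = - 10 \sqrt{2} \cdot \frac{163}{7} \left(-59\right) = - \frac{1630 \sqrt{2}}{7} \left(-59\right) = \frac{96170 \sqrt{2}}{7}$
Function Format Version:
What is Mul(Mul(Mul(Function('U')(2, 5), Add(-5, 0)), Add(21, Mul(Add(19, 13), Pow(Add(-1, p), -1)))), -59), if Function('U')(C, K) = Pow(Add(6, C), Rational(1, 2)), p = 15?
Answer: Mul(Rational(96170, 7), Pow(2, Rational(1, 2))) ≈ 19429.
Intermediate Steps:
Mul(Mul(Mul(Function('U')(2, 5), Add(-5, 0)), Add(21, Mul(Add(19, 13), Pow(Add(-1, p), -1)))), -59) = Mul(Mul(Mul(Pow(Add(6, 2), Rational(1, 2)), Add(-5, 0)), Add(21, Mul(Add(19, 13), Pow(Add(-1, 15), -1)))), -59) = Mul(Mul(Mul(Pow(8, Rational(1, 2)), -5), Add(21, Mul(32, Pow(14, -1)))), -59) = Mul(Mul(Mul(Mul(2, Pow(2, Rational(1, 2))), -5), Add(21, Mul(32, Rational(1, 14)))), -59) = Mul(Mul(Mul(-10, Pow(2, Rational(1, 2))), Add(21, Rational(16, 7))), -59) = Mul(Mul(Mul(-10, Pow(2, Rational(1, 2))), Rational(163, 7)), -59) = Mul(Mul(Rational(-1630, 7), Pow(2, Rational(1, 2))), -59) = Mul(Rational(96170, 7), Pow(2, Rational(1, 2)))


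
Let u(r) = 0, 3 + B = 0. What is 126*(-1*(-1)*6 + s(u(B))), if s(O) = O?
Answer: 756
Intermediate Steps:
B = -3 (B = -3 + 0 = -3)
126*(-1*(-1)*6 + s(u(B))) = 126*(-1*(-1)*6 + 0) = 126*(1*6 + 0) = 126*(6 + 0) = 126*6 = 756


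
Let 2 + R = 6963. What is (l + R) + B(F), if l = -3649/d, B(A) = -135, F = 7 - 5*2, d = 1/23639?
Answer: -86251885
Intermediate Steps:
R = 6961 (R = -2 + 6963 = 6961)
d = 1/23639 ≈ 4.2303e-5
F = -3 (F = 7 - 10 = -3)
l = -86258711 (l = -3649/1/23639 = -3649*23639 = -86258711)
(l + R) + B(F) = (-86258711 + 6961) - 135 = -86251750 - 135 = -86251885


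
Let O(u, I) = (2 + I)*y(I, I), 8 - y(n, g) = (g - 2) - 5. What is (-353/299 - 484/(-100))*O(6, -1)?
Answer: 437664/7475 ≈ 58.550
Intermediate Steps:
y(n, g) = 15 - g (y(n, g) = 8 - ((g - 2) - 5) = 8 - ((-2 + g) - 5) = 8 - (-7 + g) = 8 + (7 - g) = 15 - g)
O(u, I) = (2 + I)*(15 - I)
(-353/299 - 484/(-100))*O(6, -1) = (-353/299 - 484/(-100))*(-(-15 - 1)*(2 - 1)) = (-353*1/299 - 484*(-1/100))*(-1*(-16)*1) = (-353/299 + 121/25)*16 = (27354/7475)*16 = 437664/7475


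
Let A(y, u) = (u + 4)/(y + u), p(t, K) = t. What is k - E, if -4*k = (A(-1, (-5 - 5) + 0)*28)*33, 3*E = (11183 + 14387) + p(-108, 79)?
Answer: -25840/3 ≈ -8613.3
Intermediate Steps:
A(y, u) = (4 + u)/(u + y)
E = 25462/3 (E = ((11183 + 14387) - 108)/3 = (25570 - 108)/3 = (1/3)*25462 = 25462/3 ≈ 8487.3)
k = -126 (k = -((4 + ((-5 - 5) + 0))/(((-5 - 5) + 0) - 1))*28*33/4 = -((4 + (-10 + 0))/((-10 + 0) - 1))*28*33/4 = -((4 - 10)/(-10 - 1))*28*33/4 = -(-6/(-11))*28*33/4 = --1/11*(-6)*28*33/4 = -(6/11)*28*33/4 = -42*33/11 = -1/4*504 = -126)
k - E = -126 - 1*25462/3 = -126 - 25462/3 = -25840/3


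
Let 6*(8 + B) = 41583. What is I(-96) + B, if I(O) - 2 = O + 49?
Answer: 13755/2 ≈ 6877.5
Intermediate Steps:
I(O) = 51 + O (I(O) = 2 + (O + 49) = 2 + (49 + O) = 51 + O)
B = 13845/2 (B = -8 + (⅙)*41583 = -8 + 13861/2 = 13845/2 ≈ 6922.5)
I(-96) + B = (51 - 96) + 13845/2 = -45 + 13845/2 = 13755/2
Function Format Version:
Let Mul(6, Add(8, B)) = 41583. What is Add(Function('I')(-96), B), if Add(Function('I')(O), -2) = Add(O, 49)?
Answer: Rational(13755, 2) ≈ 6877.5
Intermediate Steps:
Function('I')(O) = Add(51, O) (Function('I')(O) = Add(2, Add(O, 49)) = Add(2, Add(49, O)) = Add(51, O))
B = Rational(13845, 2) (B = Add(-8, Mul(Rational(1, 6), 41583)) = Add(-8, Rational(13861, 2)) = Rational(13845, 2) ≈ 6922.5)
Add(Function('I')(-96), B) = Add(Add(51, -96), Rational(13845, 2)) = Add(-45, Rational(13845, 2)) = Rational(13755, 2)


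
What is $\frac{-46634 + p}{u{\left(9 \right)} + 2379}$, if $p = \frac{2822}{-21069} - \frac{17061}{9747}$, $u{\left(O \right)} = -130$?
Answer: $- \frac{27285253255}{1315822257} \approx -20.736$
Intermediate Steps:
$p = - \frac{14332009}{7605909}$ ($p = 2822 \left(- \frac{1}{21069}\right) - \frac{5687}{3249} = - \frac{2822}{21069} - \frac{5687}{3249} = - \frac{14332009}{7605909} \approx -1.8843$)
$\frac{-46634 + p}{u{\left(9 \right)} + 2379} = \frac{-46634 - \frac{14332009}{7605909}}{-130 + 2379} = - \frac{354708292315}{7605909 \cdot 2249} = \left(- \frac{354708292315}{7605909}\right) \frac{1}{2249} = - \frac{27285253255}{1315822257}$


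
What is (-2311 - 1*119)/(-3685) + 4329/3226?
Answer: 4758309/2377562 ≈ 2.0013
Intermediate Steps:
(-2311 - 1*119)/(-3685) + 4329/3226 = (-2311 - 119)*(-1/3685) + 4329*(1/3226) = -2430*(-1/3685) + 4329/3226 = 486/737 + 4329/3226 = 4758309/2377562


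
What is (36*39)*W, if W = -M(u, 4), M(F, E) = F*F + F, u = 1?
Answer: -2808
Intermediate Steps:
M(F, E) = F + F² (M(F, E) = F² + F = F + F²)
W = -2 (W = -(1 + 1) = -2 ≈ -2.0000)
(36*39)*W = (36*39)*(-2) = 1404*(-2) = -2808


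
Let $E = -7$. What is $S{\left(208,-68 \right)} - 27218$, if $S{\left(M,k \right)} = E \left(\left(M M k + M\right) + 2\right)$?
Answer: $20564976$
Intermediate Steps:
$S{\left(M,k \right)} = -14 - 7 M - 7 k M^{2}$ ($S{\left(M,k \right)} = - 7 \left(\left(M M k + M\right) + 2\right) = - 7 \left(\left(M^{2} k + M\right) + 2\right) = - 7 \left(\left(k M^{2} + M\right) + 2\right) = - 7 \left(\left(M + k M^{2}\right) + 2\right) = - 7 \left(2 + M + k M^{2}\right) = -14 - 7 M - 7 k M^{2}$)
$S{\left(208,-68 \right)} - 27218 = \left(-14 - 1456 - - 476 \cdot 208^{2}\right) - 27218 = \left(-14 - 1456 - \left(-476\right) 43264\right) - 27218 = \left(-14 - 1456 + 20593664\right) - 27218 = 20592194 - 27218 = 20564976$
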